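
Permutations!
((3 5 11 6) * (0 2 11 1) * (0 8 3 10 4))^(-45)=((0 2 11 6 10 4)(1 8 3 5))^(-45)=(0 6)(1 5 3 8)(2 10)(4 11)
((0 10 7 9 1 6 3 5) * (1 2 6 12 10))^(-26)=((0 1 12 10 7 9 2 6 3 5))^(-26)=(0 7 3 12 2)(1 9 5 10 6)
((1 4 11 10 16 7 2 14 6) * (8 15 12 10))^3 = (1 8 10 2)(4 15 16 14)(6 11 12 7) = ((1 4 11 8 15 12 10 16 7 2 14 6))^3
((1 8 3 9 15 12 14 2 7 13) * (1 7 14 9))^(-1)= ((1 8 3)(2 14)(7 13)(9 15 12))^(-1)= (1 3 8)(2 14)(7 13)(9 12 15)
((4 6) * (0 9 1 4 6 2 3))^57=(0 4)(1 3)(2 9)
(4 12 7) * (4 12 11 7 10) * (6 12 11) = (4 6 12 10)(7 11) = [0, 1, 2, 3, 6, 5, 12, 11, 8, 9, 4, 7, 10]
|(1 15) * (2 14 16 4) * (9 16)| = 10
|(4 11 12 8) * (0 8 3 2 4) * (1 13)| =|(0 8)(1 13)(2 4 11 12 3)| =10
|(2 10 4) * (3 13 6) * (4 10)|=6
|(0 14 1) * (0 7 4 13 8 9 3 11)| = |(0 14 1 7 4 13 8 9 3 11)| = 10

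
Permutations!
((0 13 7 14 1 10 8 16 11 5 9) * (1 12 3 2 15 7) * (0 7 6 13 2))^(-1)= ((0 2 15 6 13 1 10 8 16 11 5 9 7 14 12 3))^(-1)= (0 3 12 14 7 9 5 11 16 8 10 1 13 6 15 2)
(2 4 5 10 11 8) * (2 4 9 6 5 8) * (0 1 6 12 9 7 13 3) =(0 1 6 5 10 11 2 7 13 3)(4 8)(9 12) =[1, 6, 7, 0, 8, 10, 5, 13, 4, 12, 11, 2, 9, 3]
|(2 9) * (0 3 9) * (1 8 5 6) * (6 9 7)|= 9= |(0 3 7 6 1 8 5 9 2)|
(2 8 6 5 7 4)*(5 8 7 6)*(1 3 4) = (1 3 4 2 7)(5 6 8) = [0, 3, 7, 4, 2, 6, 8, 1, 5]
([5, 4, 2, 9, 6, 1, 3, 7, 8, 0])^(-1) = [9, 5, 2, 6, 1, 0, 4, 7, 8, 3]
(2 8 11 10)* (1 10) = (1 10 2 8 11) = [0, 10, 8, 3, 4, 5, 6, 7, 11, 9, 2, 1]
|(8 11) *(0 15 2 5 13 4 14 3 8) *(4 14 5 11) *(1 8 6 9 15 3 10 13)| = 84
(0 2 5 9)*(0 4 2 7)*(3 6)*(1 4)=(0 7)(1 4 2 5 9)(3 6)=[7, 4, 5, 6, 2, 9, 3, 0, 8, 1]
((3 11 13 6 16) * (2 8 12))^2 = (2 12 8)(3 13 16 11 6)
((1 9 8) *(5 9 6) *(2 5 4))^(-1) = ((1 6 4 2 5 9 8))^(-1) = (1 8 9 5 2 4 6)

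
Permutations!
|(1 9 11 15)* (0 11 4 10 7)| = 8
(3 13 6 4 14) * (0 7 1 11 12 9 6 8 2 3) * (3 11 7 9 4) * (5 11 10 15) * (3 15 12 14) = (0 9 6 15 5 11 14)(1 7)(2 10 12 4 3 13 8) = [9, 7, 10, 13, 3, 11, 15, 1, 2, 6, 12, 14, 4, 8, 0, 5]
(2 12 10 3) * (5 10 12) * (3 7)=(12)(2 5 10 7 3)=[0, 1, 5, 2, 4, 10, 6, 3, 8, 9, 7, 11, 12]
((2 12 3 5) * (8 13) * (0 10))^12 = (13)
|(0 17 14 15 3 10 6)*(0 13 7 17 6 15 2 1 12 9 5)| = 33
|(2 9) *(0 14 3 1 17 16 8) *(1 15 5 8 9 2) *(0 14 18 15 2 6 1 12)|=|(0 18 15 5 8 14 3 2 6 1 17 16 9 12)|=14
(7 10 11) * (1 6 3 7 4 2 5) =[0, 6, 5, 7, 2, 1, 3, 10, 8, 9, 11, 4] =(1 6 3 7 10 11 4 2 5)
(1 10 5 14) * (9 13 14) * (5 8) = (1 10 8 5 9 13 14) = [0, 10, 2, 3, 4, 9, 6, 7, 5, 13, 8, 11, 12, 14, 1]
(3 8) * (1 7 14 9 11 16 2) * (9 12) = (1 7 14 12 9 11 16 2)(3 8) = [0, 7, 1, 8, 4, 5, 6, 14, 3, 11, 10, 16, 9, 13, 12, 15, 2]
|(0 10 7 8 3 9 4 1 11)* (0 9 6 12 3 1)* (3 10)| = 11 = |(0 3 6 12 10 7 8 1 11 9 4)|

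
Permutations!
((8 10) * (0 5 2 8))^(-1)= (0 10 8 2 5)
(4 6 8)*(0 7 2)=(0 7 2)(4 6 8)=[7, 1, 0, 3, 6, 5, 8, 2, 4]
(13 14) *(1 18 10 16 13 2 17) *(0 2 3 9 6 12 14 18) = [2, 0, 17, 9, 4, 5, 12, 7, 8, 6, 16, 11, 14, 18, 3, 15, 13, 1, 10] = (0 2 17 1)(3 9 6 12 14)(10 16 13 18)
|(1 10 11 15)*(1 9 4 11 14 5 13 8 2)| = 28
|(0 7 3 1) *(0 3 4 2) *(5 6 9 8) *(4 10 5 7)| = |(0 4 2)(1 3)(5 6 9 8 7 10)| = 6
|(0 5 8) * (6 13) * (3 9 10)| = 6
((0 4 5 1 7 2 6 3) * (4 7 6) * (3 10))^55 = (0 7 2 4 5 1 6 10 3)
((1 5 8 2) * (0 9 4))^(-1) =(0 4 9)(1 2 8 5)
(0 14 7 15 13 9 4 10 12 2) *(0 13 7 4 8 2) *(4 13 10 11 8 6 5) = (0 14 13 9 6 5 4 11 8 2 10 12)(7 15) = [14, 1, 10, 3, 11, 4, 5, 15, 2, 6, 12, 8, 0, 9, 13, 7]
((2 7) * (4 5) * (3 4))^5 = (2 7)(3 5 4)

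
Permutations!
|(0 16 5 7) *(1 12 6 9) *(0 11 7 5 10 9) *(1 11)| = 9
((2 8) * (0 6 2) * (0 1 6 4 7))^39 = ((0 4 7)(1 6 2 8))^39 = (1 8 2 6)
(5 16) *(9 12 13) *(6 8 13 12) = [0, 1, 2, 3, 4, 16, 8, 7, 13, 6, 10, 11, 12, 9, 14, 15, 5] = (5 16)(6 8 13 9)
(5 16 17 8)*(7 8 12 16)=(5 7 8)(12 16 17)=[0, 1, 2, 3, 4, 7, 6, 8, 5, 9, 10, 11, 16, 13, 14, 15, 17, 12]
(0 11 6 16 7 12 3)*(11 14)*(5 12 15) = (0 14 11 6 16 7 15 5 12 3) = [14, 1, 2, 0, 4, 12, 16, 15, 8, 9, 10, 6, 3, 13, 11, 5, 7]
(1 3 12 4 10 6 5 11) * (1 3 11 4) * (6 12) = (1 11 3 6 5 4 10 12) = [0, 11, 2, 6, 10, 4, 5, 7, 8, 9, 12, 3, 1]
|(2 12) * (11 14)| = |(2 12)(11 14)| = 2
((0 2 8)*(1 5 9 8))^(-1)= ((0 2 1 5 9 8))^(-1)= (0 8 9 5 1 2)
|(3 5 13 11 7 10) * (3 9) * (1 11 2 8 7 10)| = |(1 11 10 9 3 5 13 2 8 7)| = 10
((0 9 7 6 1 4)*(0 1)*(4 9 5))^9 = (0 4 9 6 5 1 7)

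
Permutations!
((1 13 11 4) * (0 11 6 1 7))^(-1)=(0 7 4 11)(1 6 13)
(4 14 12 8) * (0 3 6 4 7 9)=[3, 1, 2, 6, 14, 5, 4, 9, 7, 0, 10, 11, 8, 13, 12]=(0 3 6 4 14 12 8 7 9)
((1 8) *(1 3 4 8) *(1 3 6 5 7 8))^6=((1 3 4)(5 7 8 6))^6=(5 8)(6 7)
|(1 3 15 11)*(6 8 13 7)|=4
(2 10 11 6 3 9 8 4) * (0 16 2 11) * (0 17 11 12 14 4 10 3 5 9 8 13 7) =(0 16 2 3 8 10 17 11 6 5 9 13 7)(4 12 14) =[16, 1, 3, 8, 12, 9, 5, 0, 10, 13, 17, 6, 14, 7, 4, 15, 2, 11]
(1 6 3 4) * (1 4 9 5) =(1 6 3 9 5) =[0, 6, 2, 9, 4, 1, 3, 7, 8, 5]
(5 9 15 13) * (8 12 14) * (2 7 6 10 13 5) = [0, 1, 7, 3, 4, 9, 10, 6, 12, 15, 13, 11, 14, 2, 8, 5] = (2 7 6 10 13)(5 9 15)(8 12 14)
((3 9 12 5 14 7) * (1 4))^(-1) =(1 4)(3 7 14 5 12 9)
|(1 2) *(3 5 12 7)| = 4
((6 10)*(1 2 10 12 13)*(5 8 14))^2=((1 2 10 6 12 13)(5 8 14))^2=(1 10 12)(2 6 13)(5 14 8)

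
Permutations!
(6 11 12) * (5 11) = (5 11 12 6) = [0, 1, 2, 3, 4, 11, 5, 7, 8, 9, 10, 12, 6]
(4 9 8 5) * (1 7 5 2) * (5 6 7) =[0, 5, 1, 3, 9, 4, 7, 6, 2, 8] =(1 5 4 9 8 2)(6 7)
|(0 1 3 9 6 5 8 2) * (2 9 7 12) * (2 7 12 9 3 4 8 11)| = |(0 1 4 8 3 12 7 9 6 5 11 2)| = 12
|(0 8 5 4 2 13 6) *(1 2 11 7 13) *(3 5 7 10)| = |(0 8 7 13 6)(1 2)(3 5 4 11 10)| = 10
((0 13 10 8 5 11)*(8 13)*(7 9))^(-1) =(0 11 5 8)(7 9)(10 13)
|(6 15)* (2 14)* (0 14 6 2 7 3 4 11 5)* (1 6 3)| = 11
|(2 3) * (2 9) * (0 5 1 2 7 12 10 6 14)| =|(0 5 1 2 3 9 7 12 10 6 14)| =11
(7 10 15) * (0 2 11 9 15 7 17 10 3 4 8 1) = [2, 0, 11, 4, 8, 5, 6, 3, 1, 15, 7, 9, 12, 13, 14, 17, 16, 10] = (0 2 11 9 15 17 10 7 3 4 8 1)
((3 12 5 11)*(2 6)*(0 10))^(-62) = (3 5)(11 12) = ((0 10)(2 6)(3 12 5 11))^(-62)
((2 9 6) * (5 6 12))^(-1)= (2 6 5 12 9)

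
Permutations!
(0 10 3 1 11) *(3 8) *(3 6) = (0 10 8 6 3 1 11) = [10, 11, 2, 1, 4, 5, 3, 7, 6, 9, 8, 0]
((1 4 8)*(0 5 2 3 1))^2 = (0 2 1 8 5 3 4) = ((0 5 2 3 1 4 8))^2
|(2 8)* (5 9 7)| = 6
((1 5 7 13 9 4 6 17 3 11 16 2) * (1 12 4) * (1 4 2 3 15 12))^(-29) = (1 9 15 5 4 12 7 6 2 13 17)(3 11 16)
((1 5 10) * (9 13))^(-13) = ((1 5 10)(9 13))^(-13) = (1 10 5)(9 13)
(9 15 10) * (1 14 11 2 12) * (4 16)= (1 14 11 2 12)(4 16)(9 15 10)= [0, 14, 12, 3, 16, 5, 6, 7, 8, 15, 9, 2, 1, 13, 11, 10, 4]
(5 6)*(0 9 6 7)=(0 9 6 5 7)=[9, 1, 2, 3, 4, 7, 5, 0, 8, 6]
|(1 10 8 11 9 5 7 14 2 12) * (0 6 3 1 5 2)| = 13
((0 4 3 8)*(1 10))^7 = (0 8 3 4)(1 10)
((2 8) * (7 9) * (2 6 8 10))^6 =(10)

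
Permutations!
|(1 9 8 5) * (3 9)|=5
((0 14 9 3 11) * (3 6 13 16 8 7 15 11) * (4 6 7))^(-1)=(0 11 15 7 9 14)(4 8 16 13 6)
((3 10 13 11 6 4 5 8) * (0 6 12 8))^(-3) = (0 6 4 5)(3 11)(8 13)(10 12)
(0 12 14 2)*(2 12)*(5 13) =(0 2)(5 13)(12 14) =[2, 1, 0, 3, 4, 13, 6, 7, 8, 9, 10, 11, 14, 5, 12]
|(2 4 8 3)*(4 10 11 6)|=|(2 10 11 6 4 8 3)|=7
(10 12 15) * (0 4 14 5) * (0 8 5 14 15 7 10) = (0 4 15)(5 8)(7 10 12) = [4, 1, 2, 3, 15, 8, 6, 10, 5, 9, 12, 11, 7, 13, 14, 0]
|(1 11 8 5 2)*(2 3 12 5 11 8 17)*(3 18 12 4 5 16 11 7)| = |(1 8 7 3 4 5 18 12 16 11 17 2)| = 12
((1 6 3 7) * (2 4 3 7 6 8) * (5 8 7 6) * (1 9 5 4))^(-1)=((1 7 9 5 8 2)(3 4))^(-1)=(1 2 8 5 9 7)(3 4)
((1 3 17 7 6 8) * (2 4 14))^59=((1 3 17 7 6 8)(2 4 14))^59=(1 8 6 7 17 3)(2 14 4)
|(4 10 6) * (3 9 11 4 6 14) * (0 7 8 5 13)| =30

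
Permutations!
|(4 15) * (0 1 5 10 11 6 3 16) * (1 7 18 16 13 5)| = |(0 7 18 16)(3 13 5 10 11 6)(4 15)| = 12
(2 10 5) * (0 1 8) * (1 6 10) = (0 6 10 5 2 1 8) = [6, 8, 1, 3, 4, 2, 10, 7, 0, 9, 5]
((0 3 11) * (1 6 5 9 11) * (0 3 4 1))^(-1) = (0 3 11 9 5 6 1 4)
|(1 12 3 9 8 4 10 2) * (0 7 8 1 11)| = 28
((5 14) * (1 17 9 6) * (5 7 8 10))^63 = (1 6 9 17)(5 8 14 10 7) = ((1 17 9 6)(5 14 7 8 10))^63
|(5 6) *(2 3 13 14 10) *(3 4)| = |(2 4 3 13 14 10)(5 6)| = 6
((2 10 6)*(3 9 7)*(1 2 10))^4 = (10)(3 9 7)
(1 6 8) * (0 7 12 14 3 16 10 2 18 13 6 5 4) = (0 7 12 14 3 16 10 2 18 13 6 8 1 5 4) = [7, 5, 18, 16, 0, 4, 8, 12, 1, 9, 2, 11, 14, 6, 3, 15, 10, 17, 13]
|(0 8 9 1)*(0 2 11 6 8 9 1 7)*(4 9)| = 20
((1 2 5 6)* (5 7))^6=(1 2 7 5 6)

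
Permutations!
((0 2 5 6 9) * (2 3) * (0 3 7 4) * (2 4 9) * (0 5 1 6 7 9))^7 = ((0 9 3 4 5 7)(1 6 2))^7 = (0 9 3 4 5 7)(1 6 2)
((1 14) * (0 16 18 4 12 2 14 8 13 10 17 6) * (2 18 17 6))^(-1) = ((0 16 17 2 14 1 8 13 10 6)(4 12 18))^(-1) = (0 6 10 13 8 1 14 2 17 16)(4 18 12)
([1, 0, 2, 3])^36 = (3)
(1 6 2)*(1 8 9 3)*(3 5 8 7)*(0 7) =[7, 6, 0, 1, 4, 8, 2, 3, 9, 5] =(0 7 3 1 6 2)(5 8 9)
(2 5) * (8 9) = [0, 1, 5, 3, 4, 2, 6, 7, 9, 8] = (2 5)(8 9)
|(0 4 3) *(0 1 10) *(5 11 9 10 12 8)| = 10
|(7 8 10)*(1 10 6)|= |(1 10 7 8 6)|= 5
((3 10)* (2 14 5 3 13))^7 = (2 14 5 3 10 13) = ((2 14 5 3 10 13))^7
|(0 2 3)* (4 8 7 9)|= 12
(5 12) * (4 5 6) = (4 5 12 6) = [0, 1, 2, 3, 5, 12, 4, 7, 8, 9, 10, 11, 6]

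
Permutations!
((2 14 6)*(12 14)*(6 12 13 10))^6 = (14)(2 10)(6 13)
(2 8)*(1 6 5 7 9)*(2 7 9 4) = (1 6 5 9)(2 8 7 4) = [0, 6, 8, 3, 2, 9, 5, 4, 7, 1]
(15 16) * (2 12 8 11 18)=(2 12 8 11 18)(15 16)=[0, 1, 12, 3, 4, 5, 6, 7, 11, 9, 10, 18, 8, 13, 14, 16, 15, 17, 2]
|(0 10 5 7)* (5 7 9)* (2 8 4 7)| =6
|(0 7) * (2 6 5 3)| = |(0 7)(2 6 5 3)| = 4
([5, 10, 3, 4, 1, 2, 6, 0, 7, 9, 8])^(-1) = [7, 4, 5, 2, 3, 0, 6, 8, 10, 9, 1]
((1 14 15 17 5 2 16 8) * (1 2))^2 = ((1 14 15 17 5)(2 16 8))^2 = (1 15 5 14 17)(2 8 16)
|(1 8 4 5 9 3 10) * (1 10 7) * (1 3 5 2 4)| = |(10)(1 8)(2 4)(3 7)(5 9)| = 2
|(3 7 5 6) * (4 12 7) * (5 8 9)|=|(3 4 12 7 8 9 5 6)|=8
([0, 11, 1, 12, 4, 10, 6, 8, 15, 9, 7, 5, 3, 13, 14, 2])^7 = [0, 2, 15, 12, 4, 11, 6, 10, 7, 9, 5, 1, 3, 13, 14, 8]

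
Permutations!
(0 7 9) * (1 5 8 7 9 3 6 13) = (0 9)(1 5 8 7 3 6 13) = [9, 5, 2, 6, 4, 8, 13, 3, 7, 0, 10, 11, 12, 1]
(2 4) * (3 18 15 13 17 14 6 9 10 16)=(2 4)(3 18 15 13 17 14 6 9 10 16)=[0, 1, 4, 18, 2, 5, 9, 7, 8, 10, 16, 11, 12, 17, 6, 13, 3, 14, 15]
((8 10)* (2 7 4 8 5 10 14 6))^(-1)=(2 6 14 8 4 7)(5 10)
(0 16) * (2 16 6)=(0 6 2 16)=[6, 1, 16, 3, 4, 5, 2, 7, 8, 9, 10, 11, 12, 13, 14, 15, 0]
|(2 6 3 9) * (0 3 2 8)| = 4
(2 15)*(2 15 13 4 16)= (2 13 4 16)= [0, 1, 13, 3, 16, 5, 6, 7, 8, 9, 10, 11, 12, 4, 14, 15, 2]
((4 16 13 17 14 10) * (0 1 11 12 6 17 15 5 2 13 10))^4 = (0 6 1 17 11 14 12)(4 16 10)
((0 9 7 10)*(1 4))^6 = ((0 9 7 10)(1 4))^6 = (0 7)(9 10)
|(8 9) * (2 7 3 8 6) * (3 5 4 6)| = 15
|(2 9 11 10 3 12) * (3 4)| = |(2 9 11 10 4 3 12)| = 7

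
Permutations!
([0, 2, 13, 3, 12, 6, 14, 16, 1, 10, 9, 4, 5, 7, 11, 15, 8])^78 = [0, 1, 2, 3, 4, 5, 6, 7, 8, 9, 10, 11, 12, 13, 14, 15, 16]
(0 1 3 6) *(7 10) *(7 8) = (0 1 3 6)(7 10 8) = [1, 3, 2, 6, 4, 5, 0, 10, 7, 9, 8]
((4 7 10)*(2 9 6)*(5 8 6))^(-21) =(10)(2 6 8 5 9)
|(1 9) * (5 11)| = 2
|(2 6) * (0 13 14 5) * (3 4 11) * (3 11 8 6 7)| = |(0 13 14 5)(2 7 3 4 8 6)| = 12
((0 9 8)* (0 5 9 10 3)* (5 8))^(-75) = ((0 10 3)(5 9))^(-75) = (10)(5 9)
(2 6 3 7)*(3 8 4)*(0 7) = [7, 1, 6, 0, 3, 5, 8, 2, 4] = (0 7 2 6 8 4 3)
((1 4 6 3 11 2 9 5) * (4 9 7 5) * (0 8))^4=(1 3 5 6 7 4 2 9 11)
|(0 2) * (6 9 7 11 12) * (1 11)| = 6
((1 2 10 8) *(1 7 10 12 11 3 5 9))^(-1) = (1 9 5 3 11 12 2)(7 8 10)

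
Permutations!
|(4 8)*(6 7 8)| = 4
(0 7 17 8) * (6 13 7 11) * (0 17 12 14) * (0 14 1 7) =[11, 7, 2, 3, 4, 5, 13, 12, 17, 9, 10, 6, 1, 0, 14, 15, 16, 8] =(0 11 6 13)(1 7 12)(8 17)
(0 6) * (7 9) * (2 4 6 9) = [9, 1, 4, 3, 6, 5, 0, 2, 8, 7] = (0 9 7 2 4 6)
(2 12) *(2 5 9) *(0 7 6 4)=[7, 1, 12, 3, 0, 9, 4, 6, 8, 2, 10, 11, 5]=(0 7 6 4)(2 12 5 9)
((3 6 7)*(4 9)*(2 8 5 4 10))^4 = (2 9 5)(3 6 7)(4 8 10) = ((2 8 5 4 9 10)(3 6 7))^4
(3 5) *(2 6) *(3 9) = (2 6)(3 5 9) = [0, 1, 6, 5, 4, 9, 2, 7, 8, 3]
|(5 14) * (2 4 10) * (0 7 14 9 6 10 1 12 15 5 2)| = |(0 7 14 2 4 1 12 15 5 9 6 10)| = 12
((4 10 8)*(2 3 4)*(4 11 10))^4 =(2 8 10 11 3)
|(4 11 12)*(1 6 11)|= 5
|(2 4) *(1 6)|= |(1 6)(2 4)|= 2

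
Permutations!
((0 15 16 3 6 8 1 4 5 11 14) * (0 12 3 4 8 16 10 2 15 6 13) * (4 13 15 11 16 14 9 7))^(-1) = (0 13 16 5 4 7 9 11 2 10 15 3 12 14 6)(1 8)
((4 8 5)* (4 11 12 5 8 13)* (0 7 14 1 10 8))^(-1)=(0 8 10 1 14 7)(4 13)(5 12 11)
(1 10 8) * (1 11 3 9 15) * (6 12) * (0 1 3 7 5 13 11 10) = (0 1)(3 9 15)(5 13 11 7)(6 12)(8 10) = [1, 0, 2, 9, 4, 13, 12, 5, 10, 15, 8, 7, 6, 11, 14, 3]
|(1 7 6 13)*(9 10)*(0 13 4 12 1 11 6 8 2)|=|(0 13 11 6 4 12 1 7 8 2)(9 10)|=10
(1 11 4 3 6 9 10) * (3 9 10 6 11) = (1 3 11 4 9 6 10) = [0, 3, 2, 11, 9, 5, 10, 7, 8, 6, 1, 4]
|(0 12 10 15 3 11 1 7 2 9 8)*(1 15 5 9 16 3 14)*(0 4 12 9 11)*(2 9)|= |(0 2 16 3)(1 7 9 8 4 12 10 5 11 15 14)|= 44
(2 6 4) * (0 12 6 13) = (0 12 6 4 2 13) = [12, 1, 13, 3, 2, 5, 4, 7, 8, 9, 10, 11, 6, 0]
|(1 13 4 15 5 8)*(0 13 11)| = |(0 13 4 15 5 8 1 11)| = 8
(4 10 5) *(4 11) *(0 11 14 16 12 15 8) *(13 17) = [11, 1, 2, 3, 10, 14, 6, 7, 0, 9, 5, 4, 15, 17, 16, 8, 12, 13] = (0 11 4 10 5 14 16 12 15 8)(13 17)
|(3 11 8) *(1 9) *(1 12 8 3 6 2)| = 6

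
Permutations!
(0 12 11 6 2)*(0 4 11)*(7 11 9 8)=[12, 1, 4, 3, 9, 5, 2, 11, 7, 8, 10, 6, 0]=(0 12)(2 4 9 8 7 11 6)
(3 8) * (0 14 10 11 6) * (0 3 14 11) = (0 11 6 3 8 14 10) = [11, 1, 2, 8, 4, 5, 3, 7, 14, 9, 0, 6, 12, 13, 10]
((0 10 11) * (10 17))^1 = (0 17 10 11)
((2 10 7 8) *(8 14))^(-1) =((2 10 7 14 8))^(-1) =(2 8 14 7 10)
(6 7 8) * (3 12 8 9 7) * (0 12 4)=(0 12 8 6 3 4)(7 9)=[12, 1, 2, 4, 0, 5, 3, 9, 6, 7, 10, 11, 8]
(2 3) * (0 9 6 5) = [9, 1, 3, 2, 4, 0, 5, 7, 8, 6] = (0 9 6 5)(2 3)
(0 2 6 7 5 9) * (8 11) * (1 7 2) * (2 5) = [1, 7, 6, 3, 4, 9, 5, 2, 11, 0, 10, 8] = (0 1 7 2 6 5 9)(8 11)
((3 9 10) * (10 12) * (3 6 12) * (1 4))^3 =((1 4)(3 9)(6 12 10))^3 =(12)(1 4)(3 9)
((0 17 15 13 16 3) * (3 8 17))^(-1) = (0 3)(8 16 13 15 17)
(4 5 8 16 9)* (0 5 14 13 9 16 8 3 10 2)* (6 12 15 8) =(16)(0 5 3 10 2)(4 14 13 9)(6 12 15 8) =[5, 1, 0, 10, 14, 3, 12, 7, 6, 4, 2, 11, 15, 9, 13, 8, 16]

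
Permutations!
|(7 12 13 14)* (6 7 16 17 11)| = 8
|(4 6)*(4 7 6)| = 2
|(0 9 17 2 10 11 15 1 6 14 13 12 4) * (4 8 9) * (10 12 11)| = 30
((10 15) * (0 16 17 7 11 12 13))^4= ((0 16 17 7 11 12 13)(10 15))^4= (0 11 16 12 17 13 7)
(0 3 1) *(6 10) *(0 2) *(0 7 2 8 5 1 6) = [3, 8, 7, 6, 4, 1, 10, 2, 5, 9, 0] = (0 3 6 10)(1 8 5)(2 7)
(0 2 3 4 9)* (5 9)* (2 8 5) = (0 8 5 9)(2 3 4) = [8, 1, 3, 4, 2, 9, 6, 7, 5, 0]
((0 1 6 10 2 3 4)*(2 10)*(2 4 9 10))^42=((0 1 6 4)(2 3 9 10))^42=(0 6)(1 4)(2 9)(3 10)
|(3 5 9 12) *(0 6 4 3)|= 7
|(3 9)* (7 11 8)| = |(3 9)(7 11 8)| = 6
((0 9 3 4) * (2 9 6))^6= ((0 6 2 9 3 4))^6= (9)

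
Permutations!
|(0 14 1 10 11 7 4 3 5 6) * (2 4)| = |(0 14 1 10 11 7 2 4 3 5 6)| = 11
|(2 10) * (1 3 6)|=|(1 3 6)(2 10)|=6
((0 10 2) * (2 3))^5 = ((0 10 3 2))^5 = (0 10 3 2)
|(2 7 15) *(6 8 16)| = |(2 7 15)(6 8 16)| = 3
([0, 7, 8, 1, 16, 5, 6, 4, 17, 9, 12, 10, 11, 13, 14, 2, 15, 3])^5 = (1 2 7 8 4 17 16 3 15)(10 11 12)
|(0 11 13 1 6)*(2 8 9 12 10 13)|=|(0 11 2 8 9 12 10 13 1 6)|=10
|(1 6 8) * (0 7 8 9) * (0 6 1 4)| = 4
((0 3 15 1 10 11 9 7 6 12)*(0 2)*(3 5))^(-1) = (0 2 12 6 7 9 11 10 1 15 3 5)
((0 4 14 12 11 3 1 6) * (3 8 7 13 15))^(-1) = (0 6 1 3 15 13 7 8 11 12 14 4)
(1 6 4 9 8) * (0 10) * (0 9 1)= (0 10 9 8)(1 6 4)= [10, 6, 2, 3, 1, 5, 4, 7, 0, 8, 9]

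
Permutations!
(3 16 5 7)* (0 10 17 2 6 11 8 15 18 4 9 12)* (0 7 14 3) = (0 10 17 2 6 11 8 15 18 4 9 12 7)(3 16 5 14) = [10, 1, 6, 16, 9, 14, 11, 0, 15, 12, 17, 8, 7, 13, 3, 18, 5, 2, 4]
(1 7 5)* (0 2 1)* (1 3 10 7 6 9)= (0 2 3 10 7 5)(1 6 9)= [2, 6, 3, 10, 4, 0, 9, 5, 8, 1, 7]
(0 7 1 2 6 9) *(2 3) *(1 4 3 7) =(0 1 7 4 3 2 6 9) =[1, 7, 6, 2, 3, 5, 9, 4, 8, 0]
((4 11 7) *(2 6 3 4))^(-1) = (2 7 11 4 3 6)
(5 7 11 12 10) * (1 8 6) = (1 8 6)(5 7 11 12 10) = [0, 8, 2, 3, 4, 7, 1, 11, 6, 9, 5, 12, 10]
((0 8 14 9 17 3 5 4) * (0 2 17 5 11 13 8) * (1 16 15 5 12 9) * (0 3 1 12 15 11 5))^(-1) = ((0 3 5 4 2 17 1 16 11 13 8 14 12 9 15))^(-1) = (0 15 9 12 14 8 13 11 16 1 17 2 4 5 3)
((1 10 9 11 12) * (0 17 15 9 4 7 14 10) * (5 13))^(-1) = (0 1 12 11 9 15 17)(4 10 14 7)(5 13)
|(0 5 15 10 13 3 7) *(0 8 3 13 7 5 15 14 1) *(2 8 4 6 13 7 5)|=|(0 15 10 5 14 1)(2 8 3)(4 6 13 7)|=12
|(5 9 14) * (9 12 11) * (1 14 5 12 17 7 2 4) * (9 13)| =11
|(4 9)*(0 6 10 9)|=5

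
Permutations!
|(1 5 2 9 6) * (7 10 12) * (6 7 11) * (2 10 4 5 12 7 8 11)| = |(1 12 2 9 8 11 6)(4 5 10 7)| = 28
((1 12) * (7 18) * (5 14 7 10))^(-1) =(1 12)(5 10 18 7 14)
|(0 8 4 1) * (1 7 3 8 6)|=12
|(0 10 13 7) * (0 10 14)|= 6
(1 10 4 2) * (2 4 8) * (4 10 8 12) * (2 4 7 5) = (1 8 4 10 12 7 5 2) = [0, 8, 1, 3, 10, 2, 6, 5, 4, 9, 12, 11, 7]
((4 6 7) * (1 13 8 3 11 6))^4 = (1 11)(3 4)(6 13)(7 8)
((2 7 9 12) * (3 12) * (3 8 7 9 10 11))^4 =(2 10)(3 8)(7 12)(9 11)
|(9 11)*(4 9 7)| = |(4 9 11 7)| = 4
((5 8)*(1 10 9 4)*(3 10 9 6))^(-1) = (1 4 9)(3 6 10)(5 8)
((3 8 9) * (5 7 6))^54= (9)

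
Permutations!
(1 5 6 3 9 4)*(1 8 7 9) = (1 5 6 3)(4 8 7 9) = [0, 5, 2, 1, 8, 6, 3, 9, 7, 4]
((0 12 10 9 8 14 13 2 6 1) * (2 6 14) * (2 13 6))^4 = ((0 12 10 9 8 13 2 14 6 1))^4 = (0 8 6 10 2)(1 9 14 12 13)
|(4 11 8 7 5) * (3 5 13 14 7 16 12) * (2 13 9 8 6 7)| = |(2 13 14)(3 5 4 11 6 7 9 8 16 12)| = 30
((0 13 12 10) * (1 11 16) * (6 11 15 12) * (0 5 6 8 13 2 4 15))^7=((0 2 4 15 12 10 5 6 11 16 1)(8 13))^7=(0 6 15 1 5 4 16 10 2 11 12)(8 13)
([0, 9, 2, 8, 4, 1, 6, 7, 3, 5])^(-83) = [0, 9, 2, 8, 4, 1, 6, 7, 3, 5]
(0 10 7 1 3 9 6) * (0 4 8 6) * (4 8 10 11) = (0 11 4 10 7 1 3 9)(6 8) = [11, 3, 2, 9, 10, 5, 8, 1, 6, 0, 7, 4]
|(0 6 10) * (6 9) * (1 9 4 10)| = 3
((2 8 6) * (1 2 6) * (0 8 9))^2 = ((0 8 1 2 9))^2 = (0 1 9 8 2)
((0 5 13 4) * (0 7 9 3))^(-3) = (0 7 5 9 13 3 4) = ((0 5 13 4 7 9 3))^(-3)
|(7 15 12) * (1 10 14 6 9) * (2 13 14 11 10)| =6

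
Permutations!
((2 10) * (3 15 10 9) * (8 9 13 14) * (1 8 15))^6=(1 9)(2 13 14 15 10)(3 8)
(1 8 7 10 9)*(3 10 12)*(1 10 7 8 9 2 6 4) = (1 9 10 2 6 4)(3 7 12) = [0, 9, 6, 7, 1, 5, 4, 12, 8, 10, 2, 11, 3]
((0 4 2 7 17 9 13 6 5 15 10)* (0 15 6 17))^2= ((0 4 2 7)(5 6)(9 13 17)(10 15))^2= (0 2)(4 7)(9 17 13)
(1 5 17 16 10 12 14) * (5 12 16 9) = (1 12 14)(5 17 9)(10 16) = [0, 12, 2, 3, 4, 17, 6, 7, 8, 5, 16, 11, 14, 13, 1, 15, 10, 9]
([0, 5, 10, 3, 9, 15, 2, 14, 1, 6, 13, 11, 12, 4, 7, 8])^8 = (15)(2 13 9)(4 6 10)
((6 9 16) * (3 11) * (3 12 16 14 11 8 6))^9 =(3 8 6 9 14 11 12 16)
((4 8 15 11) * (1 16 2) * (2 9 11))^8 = ((1 16 9 11 4 8 15 2))^8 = (16)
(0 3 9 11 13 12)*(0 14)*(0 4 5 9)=(0 3)(4 5 9 11 13 12 14)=[3, 1, 2, 0, 5, 9, 6, 7, 8, 11, 10, 13, 14, 12, 4]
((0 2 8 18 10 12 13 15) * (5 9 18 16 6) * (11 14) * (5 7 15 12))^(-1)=(0 15 7 6 16 8 2)(5 10 18 9)(11 14)(12 13)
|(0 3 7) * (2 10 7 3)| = |(0 2 10 7)| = 4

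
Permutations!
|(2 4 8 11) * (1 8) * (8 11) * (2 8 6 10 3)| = |(1 11 8 6 10 3 2 4)| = 8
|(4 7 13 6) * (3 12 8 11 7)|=8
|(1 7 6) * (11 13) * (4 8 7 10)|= 6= |(1 10 4 8 7 6)(11 13)|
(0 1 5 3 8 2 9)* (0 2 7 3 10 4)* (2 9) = (0 1 5 10 4)(3 8 7) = [1, 5, 2, 8, 0, 10, 6, 3, 7, 9, 4]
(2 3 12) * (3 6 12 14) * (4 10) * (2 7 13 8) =(2 6 12 7 13 8)(3 14)(4 10) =[0, 1, 6, 14, 10, 5, 12, 13, 2, 9, 4, 11, 7, 8, 3]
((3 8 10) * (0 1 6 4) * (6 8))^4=(0 3 1 6 8 4 10)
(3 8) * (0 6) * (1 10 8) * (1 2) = (0 6)(1 10 8 3 2) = [6, 10, 1, 2, 4, 5, 0, 7, 3, 9, 8]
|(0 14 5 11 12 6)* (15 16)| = |(0 14 5 11 12 6)(15 16)| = 6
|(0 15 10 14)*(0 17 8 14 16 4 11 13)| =21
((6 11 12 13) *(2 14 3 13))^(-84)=((2 14 3 13 6 11 12))^(-84)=(14)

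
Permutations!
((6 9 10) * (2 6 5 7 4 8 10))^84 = (4 7 5 10 8)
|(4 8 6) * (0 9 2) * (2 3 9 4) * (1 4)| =6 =|(0 1 4 8 6 2)(3 9)|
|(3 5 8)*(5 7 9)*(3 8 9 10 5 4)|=|(3 7 10 5 9 4)|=6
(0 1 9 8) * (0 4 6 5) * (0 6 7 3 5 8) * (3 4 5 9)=(0 1 3 9)(4 7)(5 6 8)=[1, 3, 2, 9, 7, 6, 8, 4, 5, 0]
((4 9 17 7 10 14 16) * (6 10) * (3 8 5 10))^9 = (3 7 9 16 10 8 6 17 4 14 5)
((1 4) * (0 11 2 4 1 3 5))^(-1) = (0 5 3 4 2 11)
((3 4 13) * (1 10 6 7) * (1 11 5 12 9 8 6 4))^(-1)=(1 3 13 4 10)(5 11 7 6 8 9 12)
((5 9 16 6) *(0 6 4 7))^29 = ((0 6 5 9 16 4 7))^29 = (0 6 5 9 16 4 7)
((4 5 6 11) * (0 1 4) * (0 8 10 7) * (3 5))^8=((0 1 4 3 5 6 11 8 10 7))^8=(0 10 11 5 4)(1 7 8 6 3)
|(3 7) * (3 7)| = 1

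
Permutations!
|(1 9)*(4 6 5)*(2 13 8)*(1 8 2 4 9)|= 10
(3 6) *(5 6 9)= (3 9 5 6)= [0, 1, 2, 9, 4, 6, 3, 7, 8, 5]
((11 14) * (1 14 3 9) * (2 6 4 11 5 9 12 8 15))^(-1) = ((1 14 5 9)(2 6 4 11 3 12 8 15))^(-1) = (1 9 5 14)(2 15 8 12 3 11 4 6)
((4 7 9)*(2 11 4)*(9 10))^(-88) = (2 4 10)(7 9 11)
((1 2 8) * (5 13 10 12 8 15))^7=(1 8 12 10 13 5 15 2)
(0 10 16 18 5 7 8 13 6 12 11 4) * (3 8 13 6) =(0 10 16 18 5 7 13 3 8 6 12 11 4) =[10, 1, 2, 8, 0, 7, 12, 13, 6, 9, 16, 4, 11, 3, 14, 15, 18, 17, 5]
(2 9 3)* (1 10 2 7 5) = [0, 10, 9, 7, 4, 1, 6, 5, 8, 3, 2] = (1 10 2 9 3 7 5)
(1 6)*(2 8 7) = (1 6)(2 8 7) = [0, 6, 8, 3, 4, 5, 1, 2, 7]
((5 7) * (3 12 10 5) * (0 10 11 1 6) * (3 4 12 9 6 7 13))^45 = ((0 10 5 13 3 9 6)(1 7 4 12 11))^45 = (0 13 6 5 9 10 3)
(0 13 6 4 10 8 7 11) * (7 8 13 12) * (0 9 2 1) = (0 12 7 11 9 2 1)(4 10 13 6) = [12, 0, 1, 3, 10, 5, 4, 11, 8, 2, 13, 9, 7, 6]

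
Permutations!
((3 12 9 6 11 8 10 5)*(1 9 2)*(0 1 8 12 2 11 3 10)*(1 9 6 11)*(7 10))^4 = (0 1 8 12 2 11 3 9 6)(5 7 10) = ((0 9 11 12 1 6 3 2 8)(5 7 10))^4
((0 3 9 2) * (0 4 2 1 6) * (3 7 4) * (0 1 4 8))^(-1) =(0 8 7)(1 6)(2 4 9 3)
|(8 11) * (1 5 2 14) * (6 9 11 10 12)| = 12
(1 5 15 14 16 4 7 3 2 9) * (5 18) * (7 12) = (1 18 5 15 14 16 4 12 7 3 2 9) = [0, 18, 9, 2, 12, 15, 6, 3, 8, 1, 10, 11, 7, 13, 16, 14, 4, 17, 5]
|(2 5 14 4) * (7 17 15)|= |(2 5 14 4)(7 17 15)|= 12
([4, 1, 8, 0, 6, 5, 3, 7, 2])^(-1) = (0 3 6 4)(2 8)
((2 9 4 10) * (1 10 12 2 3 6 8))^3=((1 10 3 6 8)(2 9 4 12))^3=(1 6 10 8 3)(2 12 4 9)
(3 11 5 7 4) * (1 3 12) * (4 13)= (1 3 11 5 7 13 4 12)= [0, 3, 2, 11, 12, 7, 6, 13, 8, 9, 10, 5, 1, 4]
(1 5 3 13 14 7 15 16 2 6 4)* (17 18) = (1 5 3 13 14 7 15 16 2 6 4)(17 18) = [0, 5, 6, 13, 1, 3, 4, 15, 8, 9, 10, 11, 12, 14, 7, 16, 2, 18, 17]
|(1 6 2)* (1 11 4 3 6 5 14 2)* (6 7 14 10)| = |(1 5 10 6)(2 11 4 3 7 14)| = 12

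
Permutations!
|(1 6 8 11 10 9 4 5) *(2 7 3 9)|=11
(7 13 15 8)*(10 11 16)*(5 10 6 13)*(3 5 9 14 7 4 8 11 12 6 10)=[0, 1, 2, 5, 8, 3, 13, 9, 4, 14, 12, 16, 6, 15, 7, 11, 10]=(3 5)(4 8)(6 13 15 11 16 10 12)(7 9 14)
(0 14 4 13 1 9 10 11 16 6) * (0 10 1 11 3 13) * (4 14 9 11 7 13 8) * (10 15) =[9, 11, 2, 8, 0, 5, 15, 13, 4, 1, 3, 16, 12, 7, 14, 10, 6] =(0 9 1 11 16 6 15 10 3 8 4)(7 13)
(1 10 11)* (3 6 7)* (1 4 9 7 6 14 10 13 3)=(1 13 3 14 10 11 4 9 7)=[0, 13, 2, 14, 9, 5, 6, 1, 8, 7, 11, 4, 12, 3, 10]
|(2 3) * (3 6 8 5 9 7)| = 7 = |(2 6 8 5 9 7 3)|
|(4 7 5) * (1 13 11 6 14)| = |(1 13 11 6 14)(4 7 5)| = 15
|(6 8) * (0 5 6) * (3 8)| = 5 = |(0 5 6 3 8)|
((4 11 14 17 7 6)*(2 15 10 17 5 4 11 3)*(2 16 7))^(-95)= ((2 15 10 17)(3 16 7 6 11 14 5 4))^(-95)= (2 15 10 17)(3 16 7 6 11 14 5 4)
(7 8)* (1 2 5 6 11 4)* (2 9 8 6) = (1 9 8 7 6 11 4)(2 5) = [0, 9, 5, 3, 1, 2, 11, 6, 7, 8, 10, 4]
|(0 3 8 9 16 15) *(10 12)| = 6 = |(0 3 8 9 16 15)(10 12)|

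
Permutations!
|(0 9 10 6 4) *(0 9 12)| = |(0 12)(4 9 10 6)| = 4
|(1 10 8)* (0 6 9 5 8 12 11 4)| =10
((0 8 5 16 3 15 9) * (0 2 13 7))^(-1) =((0 8 5 16 3 15 9 2 13 7))^(-1) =(0 7 13 2 9 15 3 16 5 8)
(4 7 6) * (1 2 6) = (1 2 6 4 7) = [0, 2, 6, 3, 7, 5, 4, 1]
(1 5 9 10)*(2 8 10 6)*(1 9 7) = (1 5 7)(2 8 10 9 6) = [0, 5, 8, 3, 4, 7, 2, 1, 10, 6, 9]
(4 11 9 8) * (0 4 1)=[4, 0, 2, 3, 11, 5, 6, 7, 1, 8, 10, 9]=(0 4 11 9 8 1)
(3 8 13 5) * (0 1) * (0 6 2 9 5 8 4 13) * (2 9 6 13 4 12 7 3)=[1, 13, 6, 12, 4, 2, 9, 3, 0, 5, 10, 11, 7, 8]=(0 1 13 8)(2 6 9 5)(3 12 7)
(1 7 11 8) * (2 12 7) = (1 2 12 7 11 8) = [0, 2, 12, 3, 4, 5, 6, 11, 1, 9, 10, 8, 7]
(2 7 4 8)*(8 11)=(2 7 4 11 8)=[0, 1, 7, 3, 11, 5, 6, 4, 2, 9, 10, 8]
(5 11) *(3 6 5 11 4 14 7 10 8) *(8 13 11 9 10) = (3 6 5 4 14 7 8)(9 10 13 11) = [0, 1, 2, 6, 14, 4, 5, 8, 3, 10, 13, 9, 12, 11, 7]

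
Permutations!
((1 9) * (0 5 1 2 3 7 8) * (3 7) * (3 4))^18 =(0 2 5 7 1 8 9)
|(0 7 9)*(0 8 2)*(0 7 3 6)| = 12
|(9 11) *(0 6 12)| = |(0 6 12)(9 11)| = 6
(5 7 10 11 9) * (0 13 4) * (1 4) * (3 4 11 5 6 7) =(0 13 1 11 9 6 7 10 5 3 4) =[13, 11, 2, 4, 0, 3, 7, 10, 8, 6, 5, 9, 12, 1]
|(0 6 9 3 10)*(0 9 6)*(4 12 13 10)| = 6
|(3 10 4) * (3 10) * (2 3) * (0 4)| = 6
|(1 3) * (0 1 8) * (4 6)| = |(0 1 3 8)(4 6)| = 4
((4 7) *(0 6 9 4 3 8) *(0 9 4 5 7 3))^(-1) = ((0 6 4 3 8 9 5 7))^(-1) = (0 7 5 9 8 3 4 6)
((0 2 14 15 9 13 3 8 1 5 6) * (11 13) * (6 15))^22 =(0 14)(1 3 11 15)(2 6)(5 8 13 9)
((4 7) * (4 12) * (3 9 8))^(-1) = ((3 9 8)(4 7 12))^(-1) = (3 8 9)(4 12 7)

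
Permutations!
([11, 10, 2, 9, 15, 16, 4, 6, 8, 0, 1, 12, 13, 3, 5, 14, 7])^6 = (4 6 7 16 5 14 15)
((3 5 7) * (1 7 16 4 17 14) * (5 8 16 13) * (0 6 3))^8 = ((0 6 3 8 16 4 17 14 1 7)(5 13))^8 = (0 1 17 16 3)(4 8 6 7 14)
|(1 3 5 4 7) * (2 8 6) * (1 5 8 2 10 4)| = 8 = |(1 3 8 6 10 4 7 5)|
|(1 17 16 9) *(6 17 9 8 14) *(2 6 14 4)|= |(1 9)(2 6 17 16 8 4)|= 6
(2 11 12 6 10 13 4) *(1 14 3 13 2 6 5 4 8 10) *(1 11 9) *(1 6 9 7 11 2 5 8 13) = [0, 14, 7, 1, 9, 4, 2, 11, 10, 6, 5, 12, 8, 13, 3] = (1 14 3)(2 7 11 12 8 10 5 4 9 6)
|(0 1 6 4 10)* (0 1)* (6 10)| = 2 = |(1 10)(4 6)|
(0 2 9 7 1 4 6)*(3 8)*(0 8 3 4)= [2, 0, 9, 3, 6, 5, 8, 1, 4, 7]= (0 2 9 7 1)(4 6 8)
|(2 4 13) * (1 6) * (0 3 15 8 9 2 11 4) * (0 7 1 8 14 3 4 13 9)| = 24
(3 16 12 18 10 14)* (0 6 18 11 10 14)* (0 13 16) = (0 6 18 14 3)(10 13 16 12 11) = [6, 1, 2, 0, 4, 5, 18, 7, 8, 9, 13, 10, 11, 16, 3, 15, 12, 17, 14]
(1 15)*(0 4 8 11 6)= (0 4 8 11 6)(1 15)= [4, 15, 2, 3, 8, 5, 0, 7, 11, 9, 10, 6, 12, 13, 14, 1]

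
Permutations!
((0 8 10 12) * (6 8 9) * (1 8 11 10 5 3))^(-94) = (0 6 10)(1 5)(3 8)(9 11 12)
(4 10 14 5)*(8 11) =(4 10 14 5)(8 11) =[0, 1, 2, 3, 10, 4, 6, 7, 11, 9, 14, 8, 12, 13, 5]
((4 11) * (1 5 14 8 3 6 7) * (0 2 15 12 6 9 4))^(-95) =(0 12 1 8 4 2 6 5 3 11 15 7 14 9) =((0 2 15 12 6 7 1 5 14 8 3 9 4 11))^(-95)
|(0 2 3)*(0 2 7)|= 2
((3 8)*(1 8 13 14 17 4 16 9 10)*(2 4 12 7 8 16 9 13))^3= (1 14 7 2 10 13 12 3 9 16 17 8 4)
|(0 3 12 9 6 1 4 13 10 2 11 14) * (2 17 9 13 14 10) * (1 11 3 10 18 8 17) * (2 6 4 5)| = |(0 10 1 5 2 3 12 13 6 11 18 8 17 9 4 14)| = 16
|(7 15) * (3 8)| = 2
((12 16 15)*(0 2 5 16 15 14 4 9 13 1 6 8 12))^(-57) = ((0 2 5 16 14 4 9 13 1 6 8 12 15))^(-57) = (0 1 16 12 9 2 6 14 15 13 5 8 4)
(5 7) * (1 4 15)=[0, 4, 2, 3, 15, 7, 6, 5, 8, 9, 10, 11, 12, 13, 14, 1]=(1 4 15)(5 7)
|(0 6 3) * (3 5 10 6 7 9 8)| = |(0 7 9 8 3)(5 10 6)| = 15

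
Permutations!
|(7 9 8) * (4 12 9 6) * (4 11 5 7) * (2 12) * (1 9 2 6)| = 8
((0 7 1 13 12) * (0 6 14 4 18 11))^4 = ((0 7 1 13 12 6 14 4 18 11))^4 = (0 12 18 1 14)(4 7 6 11 13)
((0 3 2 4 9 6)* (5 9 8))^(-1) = (0 6 9 5 8 4 2 3)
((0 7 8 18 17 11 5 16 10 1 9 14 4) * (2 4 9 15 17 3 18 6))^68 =((0 7 8 6 2 4)(1 15 17 11 5 16 10)(3 18)(9 14))^68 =(18)(0 8 2)(1 16 11 15 10 5 17)(4 7 6)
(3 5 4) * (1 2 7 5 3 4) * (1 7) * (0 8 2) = (0 8 2 1)(5 7) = [8, 0, 1, 3, 4, 7, 6, 5, 2]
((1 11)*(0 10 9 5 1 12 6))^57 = (0 10 9 5 1 11 12 6)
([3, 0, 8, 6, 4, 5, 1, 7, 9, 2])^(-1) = (0 1 6 3)(2 9 8)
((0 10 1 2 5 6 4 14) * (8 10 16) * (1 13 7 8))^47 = ((0 16 1 2 5 6 4 14)(7 8 10 13))^47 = (0 14 4 6 5 2 1 16)(7 13 10 8)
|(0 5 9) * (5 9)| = 2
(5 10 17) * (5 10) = (10 17) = [0, 1, 2, 3, 4, 5, 6, 7, 8, 9, 17, 11, 12, 13, 14, 15, 16, 10]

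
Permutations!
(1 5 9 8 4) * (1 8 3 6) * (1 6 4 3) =[0, 5, 2, 4, 8, 9, 6, 7, 3, 1] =(1 5 9)(3 4 8)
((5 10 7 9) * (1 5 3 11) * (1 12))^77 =(1 3 10 12 9 5 11 7)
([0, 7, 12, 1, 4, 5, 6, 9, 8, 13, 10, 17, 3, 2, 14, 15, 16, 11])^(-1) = [0, 3, 13, 12, 4, 5, 6, 1, 8, 7, 10, 17, 2, 9, 14, 15, 16, 11]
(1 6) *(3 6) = (1 3 6) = [0, 3, 2, 6, 4, 5, 1]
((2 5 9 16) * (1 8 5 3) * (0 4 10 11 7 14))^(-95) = (0 4 10 11 7 14)(1 9 3 5 2 8 16)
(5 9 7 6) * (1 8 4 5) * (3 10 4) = (1 8 3 10 4 5 9 7 6) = [0, 8, 2, 10, 5, 9, 1, 6, 3, 7, 4]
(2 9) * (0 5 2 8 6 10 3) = [5, 1, 9, 0, 4, 2, 10, 7, 6, 8, 3] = (0 5 2 9 8 6 10 3)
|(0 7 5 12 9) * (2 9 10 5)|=|(0 7 2 9)(5 12 10)|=12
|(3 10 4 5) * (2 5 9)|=6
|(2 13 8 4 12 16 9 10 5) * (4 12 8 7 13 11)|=|(2 11 4 8 12 16 9 10 5)(7 13)|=18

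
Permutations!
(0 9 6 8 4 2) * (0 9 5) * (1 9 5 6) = (0 6 8 4 2 5)(1 9) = [6, 9, 5, 3, 2, 0, 8, 7, 4, 1]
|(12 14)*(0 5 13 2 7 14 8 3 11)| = |(0 5 13 2 7 14 12 8 3 11)| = 10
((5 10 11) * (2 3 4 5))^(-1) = ((2 3 4 5 10 11))^(-1) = (2 11 10 5 4 3)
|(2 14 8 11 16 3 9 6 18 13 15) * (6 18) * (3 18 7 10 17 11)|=13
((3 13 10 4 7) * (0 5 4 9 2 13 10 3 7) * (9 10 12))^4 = (0 5 4)(2 9 12 3 13)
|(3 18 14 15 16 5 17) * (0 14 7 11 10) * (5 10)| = 30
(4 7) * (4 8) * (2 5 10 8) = (2 5 10 8 4 7) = [0, 1, 5, 3, 7, 10, 6, 2, 4, 9, 8]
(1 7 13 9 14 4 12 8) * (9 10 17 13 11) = (1 7 11 9 14 4 12 8)(10 17 13) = [0, 7, 2, 3, 12, 5, 6, 11, 1, 14, 17, 9, 8, 10, 4, 15, 16, 13]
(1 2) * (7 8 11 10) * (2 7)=(1 7 8 11 10 2)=[0, 7, 1, 3, 4, 5, 6, 8, 11, 9, 2, 10]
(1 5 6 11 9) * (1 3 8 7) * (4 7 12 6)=[0, 5, 2, 8, 7, 4, 11, 1, 12, 3, 10, 9, 6]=(1 5 4 7)(3 8 12 6 11 9)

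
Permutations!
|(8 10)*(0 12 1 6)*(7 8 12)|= 7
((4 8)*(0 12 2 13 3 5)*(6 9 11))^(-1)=((0 12 2 13 3 5)(4 8)(6 9 11))^(-1)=(0 5 3 13 2 12)(4 8)(6 11 9)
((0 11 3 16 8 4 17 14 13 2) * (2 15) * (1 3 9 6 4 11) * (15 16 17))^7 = (0 8)(1 11)(2 16)(3 9)(4 14)(6 17)(13 15)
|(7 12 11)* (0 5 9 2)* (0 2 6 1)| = |(0 5 9 6 1)(7 12 11)| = 15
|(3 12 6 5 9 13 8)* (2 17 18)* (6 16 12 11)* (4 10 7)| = 42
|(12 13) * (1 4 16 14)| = |(1 4 16 14)(12 13)| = 4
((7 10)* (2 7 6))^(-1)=((2 7 10 6))^(-1)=(2 6 10 7)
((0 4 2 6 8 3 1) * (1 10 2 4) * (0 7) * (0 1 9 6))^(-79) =(0 10 8 9 2 3 6)(1 7)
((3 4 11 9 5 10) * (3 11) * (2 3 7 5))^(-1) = ((2 3 4 7 5 10 11 9))^(-1) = (2 9 11 10 5 7 4 3)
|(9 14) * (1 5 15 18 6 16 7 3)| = 8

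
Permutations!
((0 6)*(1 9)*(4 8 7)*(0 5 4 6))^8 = ((1 9)(4 8 7 6 5))^8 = (9)(4 6 8 5 7)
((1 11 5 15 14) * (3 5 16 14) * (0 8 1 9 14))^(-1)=(0 16 11 1 8)(3 15 5)(9 14)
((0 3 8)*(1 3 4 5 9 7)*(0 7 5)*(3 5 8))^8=(1 8 5 7 9)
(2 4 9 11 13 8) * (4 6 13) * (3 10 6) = [0, 1, 3, 10, 9, 5, 13, 7, 2, 11, 6, 4, 12, 8] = (2 3 10 6 13 8)(4 9 11)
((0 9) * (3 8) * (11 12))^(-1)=((0 9)(3 8)(11 12))^(-1)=(0 9)(3 8)(11 12)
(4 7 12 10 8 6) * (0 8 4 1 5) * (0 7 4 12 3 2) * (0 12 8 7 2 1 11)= [7, 5, 12, 1, 4, 2, 11, 3, 6, 9, 8, 0, 10]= (0 7 3 1 5 2 12 10 8 6 11)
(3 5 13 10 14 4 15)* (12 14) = (3 5 13 10 12 14 4 15) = [0, 1, 2, 5, 15, 13, 6, 7, 8, 9, 12, 11, 14, 10, 4, 3]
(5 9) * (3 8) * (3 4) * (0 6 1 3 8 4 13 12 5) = [6, 3, 2, 4, 8, 9, 1, 7, 13, 0, 10, 11, 5, 12] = (0 6 1 3 4 8 13 12 5 9)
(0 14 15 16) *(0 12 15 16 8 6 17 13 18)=[14, 1, 2, 3, 4, 5, 17, 7, 6, 9, 10, 11, 15, 18, 16, 8, 12, 13, 0]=(0 14 16 12 15 8 6 17 13 18)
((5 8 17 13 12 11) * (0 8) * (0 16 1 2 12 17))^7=((0 8)(1 2 12 11 5 16)(13 17))^7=(0 8)(1 2 12 11 5 16)(13 17)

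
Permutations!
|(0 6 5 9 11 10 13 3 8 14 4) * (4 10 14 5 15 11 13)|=|(0 6 15 11 14 10 4)(3 8 5 9 13)|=35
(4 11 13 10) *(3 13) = (3 13 10 4 11) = [0, 1, 2, 13, 11, 5, 6, 7, 8, 9, 4, 3, 12, 10]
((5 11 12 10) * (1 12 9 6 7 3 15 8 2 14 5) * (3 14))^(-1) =(1 10 12)(2 8 15 3)(5 14 7 6 9 11)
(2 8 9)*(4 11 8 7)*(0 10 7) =(0 10 7 4 11 8 9 2) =[10, 1, 0, 3, 11, 5, 6, 4, 9, 2, 7, 8]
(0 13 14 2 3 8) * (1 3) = (0 13 14 2 1 3 8) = [13, 3, 1, 8, 4, 5, 6, 7, 0, 9, 10, 11, 12, 14, 2]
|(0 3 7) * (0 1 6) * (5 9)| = |(0 3 7 1 6)(5 9)| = 10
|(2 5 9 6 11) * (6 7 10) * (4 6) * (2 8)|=9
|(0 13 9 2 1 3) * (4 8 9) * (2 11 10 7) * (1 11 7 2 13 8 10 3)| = 10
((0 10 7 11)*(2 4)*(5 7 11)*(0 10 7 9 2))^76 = ((0 7 5 9 2 4)(10 11))^76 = (11)(0 2 5)(4 9 7)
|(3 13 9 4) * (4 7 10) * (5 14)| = |(3 13 9 7 10 4)(5 14)| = 6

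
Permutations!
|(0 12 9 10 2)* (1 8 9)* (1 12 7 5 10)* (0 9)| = 8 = |(12)(0 7 5 10 2 9 1 8)|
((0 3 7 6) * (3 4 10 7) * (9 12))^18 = (12)(0 7 4 6 10)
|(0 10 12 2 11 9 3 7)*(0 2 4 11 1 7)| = |(0 10 12 4 11 9 3)(1 7 2)| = 21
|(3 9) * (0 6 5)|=|(0 6 5)(3 9)|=6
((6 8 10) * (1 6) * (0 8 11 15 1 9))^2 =(0 10)(1 11)(6 15)(8 9)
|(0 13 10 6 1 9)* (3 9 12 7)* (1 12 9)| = |(0 13 10 6 12 7 3 1 9)| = 9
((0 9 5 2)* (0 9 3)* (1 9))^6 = (1 5)(2 9)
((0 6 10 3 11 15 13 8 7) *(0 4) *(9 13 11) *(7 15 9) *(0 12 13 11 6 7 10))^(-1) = (0 6 15 8 13 12 4 7)(3 10)(9 11)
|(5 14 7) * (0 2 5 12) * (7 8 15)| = |(0 2 5 14 8 15 7 12)| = 8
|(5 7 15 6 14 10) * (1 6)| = 7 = |(1 6 14 10 5 7 15)|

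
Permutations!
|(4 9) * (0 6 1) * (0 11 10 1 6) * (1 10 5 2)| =4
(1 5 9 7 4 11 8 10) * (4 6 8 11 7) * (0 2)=(11)(0 2)(1 5 9 4 7 6 8 10)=[2, 5, 0, 3, 7, 9, 8, 6, 10, 4, 1, 11]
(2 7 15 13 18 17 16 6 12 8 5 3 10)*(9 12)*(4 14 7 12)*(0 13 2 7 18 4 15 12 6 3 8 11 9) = (0 13 4 14 18 17 16 3 10 7 12 11 9 15 2 6)(5 8) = [13, 1, 6, 10, 14, 8, 0, 12, 5, 15, 7, 9, 11, 4, 18, 2, 3, 16, 17]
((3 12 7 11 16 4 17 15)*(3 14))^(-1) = (3 14 15 17 4 16 11 7 12)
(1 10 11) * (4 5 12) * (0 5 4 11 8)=(0 5 12 11 1 10 8)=[5, 10, 2, 3, 4, 12, 6, 7, 0, 9, 8, 1, 11]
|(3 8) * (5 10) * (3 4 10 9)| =6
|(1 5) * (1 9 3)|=4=|(1 5 9 3)|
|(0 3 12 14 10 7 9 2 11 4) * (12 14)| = 9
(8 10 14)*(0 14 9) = (0 14 8 10 9) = [14, 1, 2, 3, 4, 5, 6, 7, 10, 0, 9, 11, 12, 13, 8]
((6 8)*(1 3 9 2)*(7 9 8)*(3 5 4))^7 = (1 9 6 3 5 2 7 8 4)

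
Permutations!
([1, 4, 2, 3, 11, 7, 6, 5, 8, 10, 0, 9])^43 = (0 1 4 11 9 10)(5 7)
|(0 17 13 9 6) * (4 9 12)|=|(0 17 13 12 4 9 6)|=7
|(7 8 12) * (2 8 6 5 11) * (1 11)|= 8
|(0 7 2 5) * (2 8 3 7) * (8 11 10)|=15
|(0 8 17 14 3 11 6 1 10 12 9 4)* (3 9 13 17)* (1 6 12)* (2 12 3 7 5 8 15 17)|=6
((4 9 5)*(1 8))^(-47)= (1 8)(4 9 5)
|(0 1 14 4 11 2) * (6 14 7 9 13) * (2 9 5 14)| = |(0 1 7 5 14 4 11 9 13 6 2)| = 11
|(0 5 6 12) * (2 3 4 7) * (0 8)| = 20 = |(0 5 6 12 8)(2 3 4 7)|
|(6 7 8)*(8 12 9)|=|(6 7 12 9 8)|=5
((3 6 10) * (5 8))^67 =(3 6 10)(5 8)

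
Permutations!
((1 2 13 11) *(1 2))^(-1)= (2 11 13)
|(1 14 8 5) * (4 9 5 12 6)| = 8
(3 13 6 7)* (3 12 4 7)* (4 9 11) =(3 13 6)(4 7 12 9 11) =[0, 1, 2, 13, 7, 5, 3, 12, 8, 11, 10, 4, 9, 6]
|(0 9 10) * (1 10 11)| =5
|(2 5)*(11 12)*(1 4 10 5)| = 10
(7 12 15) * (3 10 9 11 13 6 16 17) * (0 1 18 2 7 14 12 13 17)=(0 1 18 2 7 13 6 16)(3 10 9 11 17)(12 15 14)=[1, 18, 7, 10, 4, 5, 16, 13, 8, 11, 9, 17, 15, 6, 12, 14, 0, 3, 2]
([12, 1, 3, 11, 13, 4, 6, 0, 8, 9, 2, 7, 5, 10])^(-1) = [7, 1, 10, 2, 5, 12, 6, 11, 8, 9, 13, 3, 0, 4]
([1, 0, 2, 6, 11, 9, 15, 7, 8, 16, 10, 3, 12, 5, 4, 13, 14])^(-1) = [1, 0, 2, 11, 14, 13, 3, 7, 8, 5, 10, 4, 12, 15, 16, 6, 9]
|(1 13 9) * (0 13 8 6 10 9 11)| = 15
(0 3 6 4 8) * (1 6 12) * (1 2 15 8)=(0 3 12 2 15 8)(1 6 4)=[3, 6, 15, 12, 1, 5, 4, 7, 0, 9, 10, 11, 2, 13, 14, 8]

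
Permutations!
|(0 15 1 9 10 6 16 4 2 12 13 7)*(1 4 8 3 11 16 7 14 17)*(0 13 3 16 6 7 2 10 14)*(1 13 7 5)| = 10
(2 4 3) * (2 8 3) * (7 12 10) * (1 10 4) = (1 10 7 12 4 2)(3 8) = [0, 10, 1, 8, 2, 5, 6, 12, 3, 9, 7, 11, 4]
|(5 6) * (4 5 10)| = 4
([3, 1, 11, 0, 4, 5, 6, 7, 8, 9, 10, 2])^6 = (11)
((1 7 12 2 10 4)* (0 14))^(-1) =(0 14)(1 4 10 2 12 7)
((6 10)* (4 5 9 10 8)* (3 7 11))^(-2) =((3 7 11)(4 5 9 10 6 8))^(-2) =(3 7 11)(4 6 9)(5 8 10)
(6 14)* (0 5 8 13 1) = (0 5 8 13 1)(6 14) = [5, 0, 2, 3, 4, 8, 14, 7, 13, 9, 10, 11, 12, 1, 6]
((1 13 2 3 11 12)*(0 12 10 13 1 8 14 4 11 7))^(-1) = ((0 12 8 14 4 11 10 13 2 3 7))^(-1) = (0 7 3 2 13 10 11 4 14 8 12)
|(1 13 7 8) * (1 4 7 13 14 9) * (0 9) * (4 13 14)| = 8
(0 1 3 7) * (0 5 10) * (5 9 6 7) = (0 1 3 5 10)(6 7 9) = [1, 3, 2, 5, 4, 10, 7, 9, 8, 6, 0]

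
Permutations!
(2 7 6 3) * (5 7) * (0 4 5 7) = (0 4 5)(2 7 6 3) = [4, 1, 7, 2, 5, 0, 3, 6]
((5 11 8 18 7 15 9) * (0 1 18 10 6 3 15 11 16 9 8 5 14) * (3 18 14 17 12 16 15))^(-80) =(18)(0 1 14)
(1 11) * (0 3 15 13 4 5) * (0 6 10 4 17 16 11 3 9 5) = (0 9 5 6 10 4)(1 3 15 13 17 16 11) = [9, 3, 2, 15, 0, 6, 10, 7, 8, 5, 4, 1, 12, 17, 14, 13, 11, 16]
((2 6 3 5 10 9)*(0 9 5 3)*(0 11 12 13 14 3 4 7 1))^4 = (0 11 3)(1 6 14)(2 13 7)(4 9 12)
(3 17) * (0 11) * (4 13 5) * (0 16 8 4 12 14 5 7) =(0 11 16 8 4 13 7)(3 17)(5 12 14) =[11, 1, 2, 17, 13, 12, 6, 0, 4, 9, 10, 16, 14, 7, 5, 15, 8, 3]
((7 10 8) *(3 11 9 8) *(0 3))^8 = (0 3 11 9 8 7 10)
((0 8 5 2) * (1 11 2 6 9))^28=(0 9)(1 8)(2 6)(5 11)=((0 8 5 6 9 1 11 2))^28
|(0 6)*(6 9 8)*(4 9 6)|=|(0 6)(4 9 8)|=6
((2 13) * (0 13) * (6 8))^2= ((0 13 2)(6 8))^2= (0 2 13)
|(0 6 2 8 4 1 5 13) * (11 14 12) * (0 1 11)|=|(0 6 2 8 4 11 14 12)(1 5 13)|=24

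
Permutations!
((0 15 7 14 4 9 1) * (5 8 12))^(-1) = ((0 15 7 14 4 9 1)(5 8 12))^(-1) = (0 1 9 4 14 7 15)(5 12 8)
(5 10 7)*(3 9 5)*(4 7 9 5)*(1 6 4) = [0, 6, 2, 5, 7, 10, 4, 3, 8, 1, 9] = (1 6 4 7 3 5 10 9)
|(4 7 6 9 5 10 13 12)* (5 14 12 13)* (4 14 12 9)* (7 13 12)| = |(4 13 12 14 9 7 6)(5 10)| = 14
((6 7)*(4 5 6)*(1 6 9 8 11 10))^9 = (11)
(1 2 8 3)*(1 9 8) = (1 2)(3 9 8) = [0, 2, 1, 9, 4, 5, 6, 7, 3, 8]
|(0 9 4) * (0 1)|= |(0 9 4 1)|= 4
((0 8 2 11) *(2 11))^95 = (0 11 8) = ((0 8 11))^95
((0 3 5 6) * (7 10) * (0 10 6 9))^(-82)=((0 3 5 9)(6 10 7))^(-82)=(0 5)(3 9)(6 7 10)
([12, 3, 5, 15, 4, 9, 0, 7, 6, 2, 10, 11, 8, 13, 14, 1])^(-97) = [6, 15, 9, 1, 4, 2, 8, 7, 12, 5, 10, 11, 0, 13, 14, 3]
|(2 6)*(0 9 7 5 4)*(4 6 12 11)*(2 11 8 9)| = |(0 2 12 8 9 7 5 6 11 4)| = 10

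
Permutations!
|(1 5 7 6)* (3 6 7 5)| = 3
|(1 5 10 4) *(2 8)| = 4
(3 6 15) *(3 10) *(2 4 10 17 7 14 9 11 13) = (2 4 10 3 6 15 17 7 14 9 11 13) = [0, 1, 4, 6, 10, 5, 15, 14, 8, 11, 3, 13, 12, 2, 9, 17, 16, 7]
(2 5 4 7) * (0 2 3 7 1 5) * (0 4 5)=(0 2 4 1)(3 7)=[2, 0, 4, 7, 1, 5, 6, 3]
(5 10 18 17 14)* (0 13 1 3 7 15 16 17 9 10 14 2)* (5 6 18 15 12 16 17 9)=(0 13 1 3 7 12 16 9 10 15 17 2)(5 14 6 18)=[13, 3, 0, 7, 4, 14, 18, 12, 8, 10, 15, 11, 16, 1, 6, 17, 9, 2, 5]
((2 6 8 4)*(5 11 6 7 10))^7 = (2 4 8 6 11 5 10 7)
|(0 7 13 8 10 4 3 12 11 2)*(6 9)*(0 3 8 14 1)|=60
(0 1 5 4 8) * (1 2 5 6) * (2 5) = (0 5 4 8)(1 6) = [5, 6, 2, 3, 8, 4, 1, 7, 0]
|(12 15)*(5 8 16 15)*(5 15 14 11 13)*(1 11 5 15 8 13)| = 14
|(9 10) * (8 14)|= 2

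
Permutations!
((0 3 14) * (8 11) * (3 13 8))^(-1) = (0 14 3 11 8 13)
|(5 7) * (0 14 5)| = |(0 14 5 7)| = 4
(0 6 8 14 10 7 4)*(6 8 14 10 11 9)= [8, 1, 2, 3, 0, 5, 14, 4, 10, 6, 7, 9, 12, 13, 11]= (0 8 10 7 4)(6 14 11 9)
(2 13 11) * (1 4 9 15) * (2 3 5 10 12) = (1 4 9 15)(2 13 11 3 5 10 12) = [0, 4, 13, 5, 9, 10, 6, 7, 8, 15, 12, 3, 2, 11, 14, 1]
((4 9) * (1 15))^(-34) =(15)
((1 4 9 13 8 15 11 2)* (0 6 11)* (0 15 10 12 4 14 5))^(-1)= (15)(0 5 14 1 2 11 6)(4 12 10 8 13 9)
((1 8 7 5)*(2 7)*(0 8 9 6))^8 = ((0 8 2 7 5 1 9 6))^8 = (9)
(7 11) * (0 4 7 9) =(0 4 7 11 9) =[4, 1, 2, 3, 7, 5, 6, 11, 8, 0, 10, 9]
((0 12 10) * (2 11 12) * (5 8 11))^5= ((0 2 5 8 11 12 10))^5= (0 12 8 2 10 11 5)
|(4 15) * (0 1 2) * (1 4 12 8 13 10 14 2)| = 9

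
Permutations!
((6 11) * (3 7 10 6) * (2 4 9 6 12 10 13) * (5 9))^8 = ((2 4 5 9 6 11 3 7 13)(10 12))^8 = (2 13 7 3 11 6 9 5 4)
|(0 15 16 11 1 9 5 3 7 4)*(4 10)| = 11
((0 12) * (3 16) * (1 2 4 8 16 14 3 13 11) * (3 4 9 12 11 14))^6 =(4 8 16 13 14)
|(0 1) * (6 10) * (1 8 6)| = 5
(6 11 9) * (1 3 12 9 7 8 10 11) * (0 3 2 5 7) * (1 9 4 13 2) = [3, 1, 5, 12, 13, 7, 9, 8, 10, 6, 11, 0, 4, 2] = (0 3 12 4 13 2 5 7 8 10 11)(6 9)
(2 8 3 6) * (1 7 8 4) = (1 7 8 3 6 2 4) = [0, 7, 4, 6, 1, 5, 2, 8, 3]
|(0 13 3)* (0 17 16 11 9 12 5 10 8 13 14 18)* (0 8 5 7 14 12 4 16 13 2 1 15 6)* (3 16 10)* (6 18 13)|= 70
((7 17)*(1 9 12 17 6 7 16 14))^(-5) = ((1 9 12 17 16 14)(6 7))^(-5) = (1 9 12 17 16 14)(6 7)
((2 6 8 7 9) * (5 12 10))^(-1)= (2 9 7 8 6)(5 10 12)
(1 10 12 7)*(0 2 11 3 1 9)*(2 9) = (0 9)(1 10 12 7 2 11 3) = [9, 10, 11, 1, 4, 5, 6, 2, 8, 0, 12, 3, 7]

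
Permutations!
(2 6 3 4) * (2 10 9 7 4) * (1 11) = (1 11)(2 6 3)(4 10 9 7) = [0, 11, 6, 2, 10, 5, 3, 4, 8, 7, 9, 1]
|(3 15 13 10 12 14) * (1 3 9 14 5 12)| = |(1 3 15 13 10)(5 12)(9 14)| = 10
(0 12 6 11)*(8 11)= [12, 1, 2, 3, 4, 5, 8, 7, 11, 9, 10, 0, 6]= (0 12 6 8 11)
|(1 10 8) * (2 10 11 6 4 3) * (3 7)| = 9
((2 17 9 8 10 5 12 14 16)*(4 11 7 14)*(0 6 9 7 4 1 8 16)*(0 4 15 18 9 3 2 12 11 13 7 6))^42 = (1 10 11 18 16)(2 6)(3 17)(4 7)(5 15 9 12 8)(13 14)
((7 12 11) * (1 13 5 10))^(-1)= (1 10 5 13)(7 11 12)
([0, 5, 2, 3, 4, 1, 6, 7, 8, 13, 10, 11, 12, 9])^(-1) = (1 5)(9 13)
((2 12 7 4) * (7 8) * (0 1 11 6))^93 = (0 1 11 6)(2 7 12 4 8)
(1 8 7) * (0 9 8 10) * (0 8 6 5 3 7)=(0 9 6 5 3 7 1 10 8)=[9, 10, 2, 7, 4, 3, 5, 1, 0, 6, 8]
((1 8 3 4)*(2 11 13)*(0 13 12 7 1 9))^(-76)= (0 13 2 11 12 7 1 8 3 4 9)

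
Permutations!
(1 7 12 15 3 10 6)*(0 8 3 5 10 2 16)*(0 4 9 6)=(0 8 3 2 16 4 9 6 1 7 12 15 5 10)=[8, 7, 16, 2, 9, 10, 1, 12, 3, 6, 0, 11, 15, 13, 14, 5, 4]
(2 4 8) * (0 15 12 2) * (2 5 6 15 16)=(0 16 2 4 8)(5 6 15 12)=[16, 1, 4, 3, 8, 6, 15, 7, 0, 9, 10, 11, 5, 13, 14, 12, 2]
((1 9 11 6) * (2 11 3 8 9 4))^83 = ((1 4 2 11 6)(3 8 9))^83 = (1 11 4 6 2)(3 9 8)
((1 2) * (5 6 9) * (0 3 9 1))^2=(0 9 6 2 3 5 1)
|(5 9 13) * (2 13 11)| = 5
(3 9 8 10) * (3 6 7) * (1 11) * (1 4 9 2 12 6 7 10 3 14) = (1 11 4 9 8 3 2 12 6 10 7 14) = [0, 11, 12, 2, 9, 5, 10, 14, 3, 8, 7, 4, 6, 13, 1]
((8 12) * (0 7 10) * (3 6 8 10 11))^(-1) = (0 10 12 8 6 3 11 7)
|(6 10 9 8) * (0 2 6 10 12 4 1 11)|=21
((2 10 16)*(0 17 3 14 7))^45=(17)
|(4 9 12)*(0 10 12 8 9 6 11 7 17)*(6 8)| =10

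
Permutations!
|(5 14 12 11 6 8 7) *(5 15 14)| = 7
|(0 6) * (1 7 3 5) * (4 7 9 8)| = |(0 6)(1 9 8 4 7 3 5)| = 14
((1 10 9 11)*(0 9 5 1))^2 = (0 11 9)(1 5 10)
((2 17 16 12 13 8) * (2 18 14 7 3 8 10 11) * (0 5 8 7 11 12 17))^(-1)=((0 5 8 18 14 11 2)(3 7)(10 12 13)(16 17))^(-1)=(0 2 11 14 18 8 5)(3 7)(10 13 12)(16 17)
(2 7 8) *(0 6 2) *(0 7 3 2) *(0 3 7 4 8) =[6, 1, 7, 2, 8, 5, 3, 0, 4] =(0 6 3 2 7)(4 8)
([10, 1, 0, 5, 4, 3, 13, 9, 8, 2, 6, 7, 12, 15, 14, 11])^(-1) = [2, 1, 9, 5, 4, 3, 10, 11, 8, 7, 0, 15, 12, 6, 14, 13]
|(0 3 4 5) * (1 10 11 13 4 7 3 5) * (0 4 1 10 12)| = |(0 5 4 10 11 13 1 12)(3 7)| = 8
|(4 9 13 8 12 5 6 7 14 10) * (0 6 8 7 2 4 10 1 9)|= |(0 6 2 4)(1 9 13 7 14)(5 8 12)|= 60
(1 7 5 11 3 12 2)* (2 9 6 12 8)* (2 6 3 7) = [0, 2, 1, 8, 4, 11, 12, 5, 6, 3, 10, 7, 9] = (1 2)(3 8 6 12 9)(5 11 7)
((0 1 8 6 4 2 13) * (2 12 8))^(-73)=((0 1 2 13)(4 12 8 6))^(-73)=(0 13 2 1)(4 6 8 12)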